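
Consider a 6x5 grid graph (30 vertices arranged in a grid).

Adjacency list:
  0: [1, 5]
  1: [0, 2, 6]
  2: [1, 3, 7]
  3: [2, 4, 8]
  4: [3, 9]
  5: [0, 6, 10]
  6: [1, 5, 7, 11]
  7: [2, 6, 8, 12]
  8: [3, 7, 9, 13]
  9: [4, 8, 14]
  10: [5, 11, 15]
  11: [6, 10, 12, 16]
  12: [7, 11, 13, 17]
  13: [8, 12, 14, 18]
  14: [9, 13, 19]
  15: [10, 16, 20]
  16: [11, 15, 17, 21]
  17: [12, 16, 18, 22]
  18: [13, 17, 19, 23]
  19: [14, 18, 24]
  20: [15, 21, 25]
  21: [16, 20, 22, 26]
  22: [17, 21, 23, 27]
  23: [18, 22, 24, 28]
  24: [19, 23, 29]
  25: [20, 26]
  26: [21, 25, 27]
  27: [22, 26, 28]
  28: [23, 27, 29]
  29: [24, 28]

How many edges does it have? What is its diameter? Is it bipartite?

A 6x5 grid has 25 vertical edges and 24 horizontal edges.
Total edges = 25 + 24 = 49.
Diameter = (6-1) + (5-1) = 9 (corner to opposite corner).
Grid graphs are bipartite (checkerboard coloring).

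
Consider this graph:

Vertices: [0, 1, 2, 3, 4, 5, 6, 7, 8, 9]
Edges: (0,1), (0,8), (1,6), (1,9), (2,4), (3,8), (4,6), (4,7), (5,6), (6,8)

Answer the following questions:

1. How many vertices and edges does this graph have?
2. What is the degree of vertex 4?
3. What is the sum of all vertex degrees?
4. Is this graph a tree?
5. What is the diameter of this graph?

Count: 10 vertices, 10 edges.
Vertex 4 has neighbors [2, 6, 7], degree = 3.
Handshaking lemma: 2 * 10 = 20.
A tree on 10 vertices has 9 edges. This graph has 10 edges (1 extra). Not a tree.
Diameter (longest shortest path) = 4.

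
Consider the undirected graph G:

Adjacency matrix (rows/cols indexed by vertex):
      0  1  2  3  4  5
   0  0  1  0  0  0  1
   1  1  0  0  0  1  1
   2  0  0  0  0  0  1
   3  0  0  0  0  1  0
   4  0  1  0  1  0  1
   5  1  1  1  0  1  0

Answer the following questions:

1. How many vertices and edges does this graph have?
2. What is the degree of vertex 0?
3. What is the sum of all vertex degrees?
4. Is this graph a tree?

Count: 6 vertices, 7 edges.
Vertex 0 has neighbors [1, 5], degree = 2.
Handshaking lemma: 2 * 7 = 14.
A tree on 6 vertices has 5 edges. This graph has 7 edges (2 extra). Not a tree.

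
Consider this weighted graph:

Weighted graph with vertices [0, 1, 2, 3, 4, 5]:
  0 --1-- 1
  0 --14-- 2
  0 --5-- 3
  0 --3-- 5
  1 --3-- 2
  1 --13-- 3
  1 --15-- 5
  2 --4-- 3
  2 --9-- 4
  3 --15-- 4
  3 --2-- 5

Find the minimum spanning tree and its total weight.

Applying Kruskal's algorithm (sort edges by weight, add if no cycle):
  Add (0,1) w=1
  Add (3,5) w=2
  Add (0,5) w=3
  Add (1,2) w=3
  Skip (2,3) w=4 (creates cycle)
  Skip (0,3) w=5 (creates cycle)
  Add (2,4) w=9
  Skip (1,3) w=13 (creates cycle)
  Skip (0,2) w=14 (creates cycle)
  Skip (1,5) w=15 (creates cycle)
  Skip (3,4) w=15 (creates cycle)
MST weight = 18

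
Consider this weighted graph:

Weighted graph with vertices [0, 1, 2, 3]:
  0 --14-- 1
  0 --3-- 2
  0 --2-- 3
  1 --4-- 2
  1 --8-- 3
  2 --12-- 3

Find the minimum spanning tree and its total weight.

Applying Kruskal's algorithm (sort edges by weight, add if no cycle):
  Add (0,3) w=2
  Add (0,2) w=3
  Add (1,2) w=4
  Skip (1,3) w=8 (creates cycle)
  Skip (2,3) w=12 (creates cycle)
  Skip (0,1) w=14 (creates cycle)
MST weight = 9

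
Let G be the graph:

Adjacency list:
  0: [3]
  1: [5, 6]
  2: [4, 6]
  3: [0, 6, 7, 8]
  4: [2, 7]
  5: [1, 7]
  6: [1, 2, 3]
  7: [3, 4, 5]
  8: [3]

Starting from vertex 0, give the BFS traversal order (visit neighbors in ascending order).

BFS from vertex 0 (neighbors processed in ascending order):
Visit order: 0, 3, 6, 7, 8, 1, 2, 4, 5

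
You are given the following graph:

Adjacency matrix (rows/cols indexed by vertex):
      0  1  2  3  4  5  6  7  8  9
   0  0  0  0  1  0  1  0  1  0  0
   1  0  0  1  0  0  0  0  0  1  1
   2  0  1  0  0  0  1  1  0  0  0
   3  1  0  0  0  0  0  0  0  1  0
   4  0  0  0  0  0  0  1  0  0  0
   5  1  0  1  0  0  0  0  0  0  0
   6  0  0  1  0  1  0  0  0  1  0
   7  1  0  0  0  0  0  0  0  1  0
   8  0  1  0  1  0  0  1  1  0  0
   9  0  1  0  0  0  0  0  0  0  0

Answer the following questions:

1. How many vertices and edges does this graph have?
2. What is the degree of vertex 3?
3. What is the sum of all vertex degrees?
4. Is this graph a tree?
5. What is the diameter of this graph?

Count: 10 vertices, 12 edges.
Vertex 3 has neighbors [0, 8], degree = 2.
Handshaking lemma: 2 * 12 = 24.
A tree on 10 vertices has 9 edges. This graph has 12 edges (3 extra). Not a tree.
Diameter (longest shortest path) = 4.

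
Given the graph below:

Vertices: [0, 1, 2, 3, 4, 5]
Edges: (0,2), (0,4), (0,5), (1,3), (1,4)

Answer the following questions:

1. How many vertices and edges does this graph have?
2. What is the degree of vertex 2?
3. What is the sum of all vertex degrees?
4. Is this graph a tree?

Count: 6 vertices, 5 edges.
Vertex 2 has neighbors [0], degree = 1.
Handshaking lemma: 2 * 5 = 10.
A graph is a tree iff it is connected and has exactly n-1 edges. This graph is connected (all 6 vertices in one component) and has 6-1 = 5 edges. It is a tree.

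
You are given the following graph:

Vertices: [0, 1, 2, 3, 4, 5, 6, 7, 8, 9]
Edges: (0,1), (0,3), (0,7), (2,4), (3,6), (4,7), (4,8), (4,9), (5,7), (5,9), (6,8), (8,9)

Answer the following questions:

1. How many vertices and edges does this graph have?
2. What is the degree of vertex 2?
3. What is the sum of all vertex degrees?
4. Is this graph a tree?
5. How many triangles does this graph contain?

Count: 10 vertices, 12 edges.
Vertex 2 has neighbors [4], degree = 1.
Handshaking lemma: 2 * 12 = 24.
A tree on 10 vertices has 9 edges. This graph has 12 edges (3 extra). Not a tree.
Number of triangles = 1.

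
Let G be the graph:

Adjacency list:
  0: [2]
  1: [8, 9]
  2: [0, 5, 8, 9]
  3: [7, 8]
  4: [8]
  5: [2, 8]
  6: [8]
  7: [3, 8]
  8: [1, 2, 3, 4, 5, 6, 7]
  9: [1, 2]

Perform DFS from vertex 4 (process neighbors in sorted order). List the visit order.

DFS from vertex 4 (neighbors processed in ascending order):
Visit order: 4, 8, 1, 9, 2, 0, 5, 3, 7, 6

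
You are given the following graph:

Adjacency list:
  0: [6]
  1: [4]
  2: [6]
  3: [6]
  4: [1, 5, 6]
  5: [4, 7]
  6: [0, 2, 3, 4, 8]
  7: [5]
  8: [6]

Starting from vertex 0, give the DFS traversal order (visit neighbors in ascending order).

DFS from vertex 0 (neighbors processed in ascending order):
Visit order: 0, 6, 2, 3, 4, 1, 5, 7, 8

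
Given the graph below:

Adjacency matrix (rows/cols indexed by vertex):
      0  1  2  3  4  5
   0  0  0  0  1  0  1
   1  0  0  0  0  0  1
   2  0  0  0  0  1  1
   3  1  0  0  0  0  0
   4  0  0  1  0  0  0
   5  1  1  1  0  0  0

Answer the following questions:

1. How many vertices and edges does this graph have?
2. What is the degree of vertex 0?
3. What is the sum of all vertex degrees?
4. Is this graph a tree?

Count: 6 vertices, 5 edges.
Vertex 0 has neighbors [3, 5], degree = 2.
Handshaking lemma: 2 * 5 = 10.
A graph is a tree iff it is connected and has exactly n-1 edges. This graph is connected (all 6 vertices in one component) and has 6-1 = 5 edges. It is a tree.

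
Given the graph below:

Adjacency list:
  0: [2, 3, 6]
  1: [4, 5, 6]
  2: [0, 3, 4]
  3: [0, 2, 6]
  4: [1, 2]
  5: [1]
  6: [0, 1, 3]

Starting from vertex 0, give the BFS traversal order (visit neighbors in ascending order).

BFS from vertex 0 (neighbors processed in ascending order):
Visit order: 0, 2, 3, 6, 4, 1, 5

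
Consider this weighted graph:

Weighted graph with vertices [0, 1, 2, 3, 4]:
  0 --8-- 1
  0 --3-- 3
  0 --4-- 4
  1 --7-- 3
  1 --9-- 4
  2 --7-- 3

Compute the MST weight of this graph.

Applying Kruskal's algorithm (sort edges by weight, add if no cycle):
  Add (0,3) w=3
  Add (0,4) w=4
  Add (1,3) w=7
  Add (2,3) w=7
  Skip (0,1) w=8 (creates cycle)
  Skip (1,4) w=9 (creates cycle)
MST weight = 21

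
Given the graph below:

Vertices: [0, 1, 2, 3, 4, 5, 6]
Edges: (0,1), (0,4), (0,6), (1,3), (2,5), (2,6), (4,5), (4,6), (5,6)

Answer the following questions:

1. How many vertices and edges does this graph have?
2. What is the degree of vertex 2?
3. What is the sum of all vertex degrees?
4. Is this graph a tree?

Count: 7 vertices, 9 edges.
Vertex 2 has neighbors [5, 6], degree = 2.
Handshaking lemma: 2 * 9 = 18.
A tree on 7 vertices has 6 edges. This graph has 9 edges (3 extra). Not a tree.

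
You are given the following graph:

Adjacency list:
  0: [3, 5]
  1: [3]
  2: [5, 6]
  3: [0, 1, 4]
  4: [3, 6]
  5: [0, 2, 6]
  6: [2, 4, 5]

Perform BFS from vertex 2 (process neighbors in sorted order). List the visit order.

BFS from vertex 2 (neighbors processed in ascending order):
Visit order: 2, 5, 6, 0, 4, 3, 1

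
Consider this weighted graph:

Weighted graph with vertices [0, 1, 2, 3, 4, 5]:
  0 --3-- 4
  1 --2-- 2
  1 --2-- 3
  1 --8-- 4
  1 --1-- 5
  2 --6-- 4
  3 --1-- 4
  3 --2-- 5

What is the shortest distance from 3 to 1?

Using Dijkstra's algorithm from vertex 3:
Shortest path: 3 -> 1
Total weight: 2 = 2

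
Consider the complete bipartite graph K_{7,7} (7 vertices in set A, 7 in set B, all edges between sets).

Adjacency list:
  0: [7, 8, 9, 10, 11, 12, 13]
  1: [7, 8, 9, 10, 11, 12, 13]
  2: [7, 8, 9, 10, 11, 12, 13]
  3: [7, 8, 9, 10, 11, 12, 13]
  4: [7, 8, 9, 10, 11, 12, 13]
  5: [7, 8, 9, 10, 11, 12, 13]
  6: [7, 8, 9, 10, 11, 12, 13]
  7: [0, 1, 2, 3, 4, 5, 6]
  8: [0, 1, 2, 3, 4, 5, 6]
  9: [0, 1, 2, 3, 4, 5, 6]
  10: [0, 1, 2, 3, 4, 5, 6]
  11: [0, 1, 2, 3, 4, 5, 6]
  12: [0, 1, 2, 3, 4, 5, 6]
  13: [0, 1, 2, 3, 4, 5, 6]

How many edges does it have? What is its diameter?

K_{7,7} has 7 * 7 = 49 edges.
Any vertex reaches any opposite-side vertex in 1 step; same-side vertices reach in 2 steps via any opposite-side vertex.
Diameter = 2.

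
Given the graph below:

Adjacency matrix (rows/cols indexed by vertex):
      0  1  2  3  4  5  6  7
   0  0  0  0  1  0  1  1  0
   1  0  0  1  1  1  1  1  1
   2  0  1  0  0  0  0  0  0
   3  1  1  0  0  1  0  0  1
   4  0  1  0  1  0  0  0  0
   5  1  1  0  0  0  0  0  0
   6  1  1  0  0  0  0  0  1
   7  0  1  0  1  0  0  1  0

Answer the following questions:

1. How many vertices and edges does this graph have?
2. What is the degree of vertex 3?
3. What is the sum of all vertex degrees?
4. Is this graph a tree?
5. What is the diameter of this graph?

Count: 8 vertices, 12 edges.
Vertex 3 has neighbors [0, 1, 4, 7], degree = 4.
Handshaking lemma: 2 * 12 = 24.
A tree on 8 vertices has 7 edges. This graph has 12 edges (5 extra). Not a tree.
Diameter (longest shortest path) = 3.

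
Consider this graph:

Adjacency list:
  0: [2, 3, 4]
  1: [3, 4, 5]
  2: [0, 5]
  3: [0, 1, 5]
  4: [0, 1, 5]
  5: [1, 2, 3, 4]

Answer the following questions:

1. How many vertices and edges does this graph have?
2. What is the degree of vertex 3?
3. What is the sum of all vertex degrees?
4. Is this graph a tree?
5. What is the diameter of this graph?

Count: 6 vertices, 9 edges.
Vertex 3 has neighbors [0, 1, 5], degree = 3.
Handshaking lemma: 2 * 9 = 18.
A tree on 6 vertices has 5 edges. This graph has 9 edges (4 extra). Not a tree.
Diameter (longest shortest path) = 2.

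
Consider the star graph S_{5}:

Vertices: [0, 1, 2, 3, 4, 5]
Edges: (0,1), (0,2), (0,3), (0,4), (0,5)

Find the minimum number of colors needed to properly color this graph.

S_{5} has one hub adjacent to 5 leaves; leaves are pairwise non-adjacent.
Color the hub 0 and every leaf 1.
Chromatic number = 2.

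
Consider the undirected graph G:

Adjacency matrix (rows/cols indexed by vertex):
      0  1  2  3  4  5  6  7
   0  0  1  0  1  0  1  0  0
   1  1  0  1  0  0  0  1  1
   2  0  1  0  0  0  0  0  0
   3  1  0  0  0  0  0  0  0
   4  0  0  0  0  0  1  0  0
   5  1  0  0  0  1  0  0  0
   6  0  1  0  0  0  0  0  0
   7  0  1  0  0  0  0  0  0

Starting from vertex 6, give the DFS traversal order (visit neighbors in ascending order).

DFS from vertex 6 (neighbors processed in ascending order):
Visit order: 6, 1, 0, 3, 5, 4, 2, 7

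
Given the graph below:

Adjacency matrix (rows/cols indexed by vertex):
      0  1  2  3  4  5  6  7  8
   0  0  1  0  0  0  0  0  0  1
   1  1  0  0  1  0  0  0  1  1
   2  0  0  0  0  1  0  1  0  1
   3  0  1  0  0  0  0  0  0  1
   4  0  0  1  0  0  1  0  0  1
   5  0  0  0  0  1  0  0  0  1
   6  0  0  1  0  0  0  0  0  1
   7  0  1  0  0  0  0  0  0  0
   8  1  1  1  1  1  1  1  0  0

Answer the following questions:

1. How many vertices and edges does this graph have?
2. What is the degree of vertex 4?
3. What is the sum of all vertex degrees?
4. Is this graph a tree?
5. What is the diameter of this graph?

Count: 9 vertices, 13 edges.
Vertex 4 has neighbors [2, 5, 8], degree = 3.
Handshaking lemma: 2 * 13 = 26.
A tree on 9 vertices has 8 edges. This graph has 13 edges (5 extra). Not a tree.
Diameter (longest shortest path) = 3.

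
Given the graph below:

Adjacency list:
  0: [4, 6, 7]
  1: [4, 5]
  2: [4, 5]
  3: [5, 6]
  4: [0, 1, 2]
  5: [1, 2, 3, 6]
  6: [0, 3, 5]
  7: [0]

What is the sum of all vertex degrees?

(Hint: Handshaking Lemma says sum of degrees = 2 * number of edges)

Count edges: 10 edges.
By Handshaking Lemma: sum of degrees = 2 * 10 = 20.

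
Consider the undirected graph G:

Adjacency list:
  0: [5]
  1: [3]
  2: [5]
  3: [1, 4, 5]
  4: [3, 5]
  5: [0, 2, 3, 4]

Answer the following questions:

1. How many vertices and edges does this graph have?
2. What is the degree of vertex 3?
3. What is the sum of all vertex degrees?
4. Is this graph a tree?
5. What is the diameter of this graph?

Count: 6 vertices, 6 edges.
Vertex 3 has neighbors [1, 4, 5], degree = 3.
Handshaking lemma: 2 * 6 = 12.
A tree on 6 vertices has 5 edges. This graph has 6 edges (1 extra). Not a tree.
Diameter (longest shortest path) = 3.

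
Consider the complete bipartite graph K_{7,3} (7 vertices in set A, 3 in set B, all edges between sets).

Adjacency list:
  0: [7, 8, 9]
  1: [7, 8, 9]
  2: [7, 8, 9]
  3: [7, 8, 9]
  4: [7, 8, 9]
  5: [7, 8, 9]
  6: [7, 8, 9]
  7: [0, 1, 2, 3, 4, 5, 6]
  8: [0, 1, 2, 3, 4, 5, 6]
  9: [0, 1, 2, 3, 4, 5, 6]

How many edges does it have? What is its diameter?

K_{7,3} has 7 * 3 = 21 edges.
Any vertex reaches any opposite-side vertex in 1 step; same-side vertices reach in 2 steps via any opposite-side vertex.
Diameter = 2.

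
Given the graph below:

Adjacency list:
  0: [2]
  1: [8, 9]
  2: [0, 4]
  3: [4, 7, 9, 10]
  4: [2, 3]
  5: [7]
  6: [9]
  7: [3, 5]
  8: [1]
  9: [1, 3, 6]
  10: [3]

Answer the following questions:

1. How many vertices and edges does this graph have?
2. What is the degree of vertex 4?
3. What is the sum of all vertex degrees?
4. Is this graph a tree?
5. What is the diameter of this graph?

Count: 11 vertices, 10 edges.
Vertex 4 has neighbors [2, 3], degree = 2.
Handshaking lemma: 2 * 10 = 20.
A graph is a tree iff it is connected and has exactly n-1 edges. This graph is connected (all 11 vertices in one component) and has 11-1 = 10 edges. It is a tree.
Diameter (longest shortest path) = 6.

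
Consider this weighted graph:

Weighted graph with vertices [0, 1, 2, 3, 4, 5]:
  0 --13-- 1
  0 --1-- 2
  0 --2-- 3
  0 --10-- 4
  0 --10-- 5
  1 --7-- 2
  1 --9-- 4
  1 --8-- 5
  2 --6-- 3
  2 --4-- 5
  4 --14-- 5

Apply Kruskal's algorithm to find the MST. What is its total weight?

Applying Kruskal's algorithm (sort edges by weight, add if no cycle):
  Add (0,2) w=1
  Add (0,3) w=2
  Add (2,5) w=4
  Skip (2,3) w=6 (creates cycle)
  Add (1,2) w=7
  Skip (1,5) w=8 (creates cycle)
  Add (1,4) w=9
  Skip (0,5) w=10 (creates cycle)
  Skip (0,4) w=10 (creates cycle)
  Skip (0,1) w=13 (creates cycle)
  Skip (4,5) w=14 (creates cycle)
MST weight = 23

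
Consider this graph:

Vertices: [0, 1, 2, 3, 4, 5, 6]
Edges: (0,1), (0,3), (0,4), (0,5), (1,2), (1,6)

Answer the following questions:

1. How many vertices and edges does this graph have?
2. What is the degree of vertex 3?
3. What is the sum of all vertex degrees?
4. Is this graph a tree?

Count: 7 vertices, 6 edges.
Vertex 3 has neighbors [0], degree = 1.
Handshaking lemma: 2 * 6 = 12.
A graph is a tree iff it is connected and has exactly n-1 edges. This graph is connected (all 7 vertices in one component) and has 7-1 = 6 edges. It is a tree.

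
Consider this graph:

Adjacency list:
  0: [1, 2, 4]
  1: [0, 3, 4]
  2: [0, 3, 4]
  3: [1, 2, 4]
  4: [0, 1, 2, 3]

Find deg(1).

Vertex 1 has neighbors [0, 3, 4], so deg(1) = 3.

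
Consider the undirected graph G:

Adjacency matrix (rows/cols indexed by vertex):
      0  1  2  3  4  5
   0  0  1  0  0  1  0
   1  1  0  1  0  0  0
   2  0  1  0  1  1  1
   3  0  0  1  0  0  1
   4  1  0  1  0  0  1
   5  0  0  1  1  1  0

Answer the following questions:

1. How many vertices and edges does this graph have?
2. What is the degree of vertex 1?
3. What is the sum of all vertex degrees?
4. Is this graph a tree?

Count: 6 vertices, 8 edges.
Vertex 1 has neighbors [0, 2], degree = 2.
Handshaking lemma: 2 * 8 = 16.
A tree on 6 vertices has 5 edges. This graph has 8 edges (3 extra). Not a tree.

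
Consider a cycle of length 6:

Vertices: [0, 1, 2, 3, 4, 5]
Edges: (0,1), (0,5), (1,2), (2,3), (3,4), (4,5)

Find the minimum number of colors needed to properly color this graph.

This is an even cycle (C_6). Even cycles are bipartite.
Chromatic number = 2.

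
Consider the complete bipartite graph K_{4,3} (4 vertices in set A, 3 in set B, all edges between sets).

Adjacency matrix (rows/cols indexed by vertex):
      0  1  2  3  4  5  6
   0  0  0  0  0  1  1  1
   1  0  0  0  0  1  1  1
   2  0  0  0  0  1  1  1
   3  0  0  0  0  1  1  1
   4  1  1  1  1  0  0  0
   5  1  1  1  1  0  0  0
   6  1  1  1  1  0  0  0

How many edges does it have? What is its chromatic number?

K_{4,3} has 4 * 3 = 12 edges.
Bipartite graphs have chromatic number 2 (color each partition differently).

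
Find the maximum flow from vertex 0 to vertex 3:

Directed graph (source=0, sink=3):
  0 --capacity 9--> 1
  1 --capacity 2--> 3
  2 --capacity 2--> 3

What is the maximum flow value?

Computing max flow:
  Flow on (0->1): 2/9
  Flow on (1->3): 2/2
Maximum flow = 2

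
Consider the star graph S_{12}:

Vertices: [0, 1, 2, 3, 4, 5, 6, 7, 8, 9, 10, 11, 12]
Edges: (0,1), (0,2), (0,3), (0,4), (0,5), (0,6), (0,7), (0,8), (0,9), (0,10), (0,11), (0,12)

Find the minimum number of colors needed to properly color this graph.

S_{12} has one hub adjacent to 12 leaves; leaves are pairwise non-adjacent.
Color the hub 0 and every leaf 1.
Chromatic number = 2.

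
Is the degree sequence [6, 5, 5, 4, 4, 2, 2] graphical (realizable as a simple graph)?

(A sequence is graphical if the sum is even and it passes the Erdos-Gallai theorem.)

Sum of degrees = 28. Sum is even and passes Erdos-Gallai. The sequence IS graphical.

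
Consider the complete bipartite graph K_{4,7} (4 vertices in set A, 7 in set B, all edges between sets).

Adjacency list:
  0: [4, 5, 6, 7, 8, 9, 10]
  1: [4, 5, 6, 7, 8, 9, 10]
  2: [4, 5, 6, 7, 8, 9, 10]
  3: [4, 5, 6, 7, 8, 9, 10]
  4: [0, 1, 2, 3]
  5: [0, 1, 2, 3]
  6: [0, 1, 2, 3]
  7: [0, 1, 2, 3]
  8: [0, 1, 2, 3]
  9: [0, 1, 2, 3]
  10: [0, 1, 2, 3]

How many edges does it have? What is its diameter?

K_{4,7} has 4 * 7 = 28 edges.
Any vertex reaches any opposite-side vertex in 1 step; same-side vertices reach in 2 steps via any opposite-side vertex.
Diameter = 2.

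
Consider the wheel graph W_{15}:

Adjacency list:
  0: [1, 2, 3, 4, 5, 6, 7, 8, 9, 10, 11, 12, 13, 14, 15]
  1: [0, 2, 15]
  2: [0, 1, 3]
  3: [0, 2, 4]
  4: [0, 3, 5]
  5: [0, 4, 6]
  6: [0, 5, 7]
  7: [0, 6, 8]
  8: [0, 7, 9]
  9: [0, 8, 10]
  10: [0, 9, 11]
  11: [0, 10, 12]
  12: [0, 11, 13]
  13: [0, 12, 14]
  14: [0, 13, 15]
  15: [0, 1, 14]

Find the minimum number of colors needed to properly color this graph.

W_{15} = C_{15} plus a hub adjacent to every cycle vertex.
The outer cycle needs 3 colors (odd cycle); the hub is adjacent to all of them so needs a fresh color.
Chromatic number = 3 + 1 = 4.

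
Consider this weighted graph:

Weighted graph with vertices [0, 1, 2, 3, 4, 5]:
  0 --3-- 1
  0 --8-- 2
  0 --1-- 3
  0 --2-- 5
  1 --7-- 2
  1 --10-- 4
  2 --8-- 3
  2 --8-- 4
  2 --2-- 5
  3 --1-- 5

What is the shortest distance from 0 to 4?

Using Dijkstra's algorithm from vertex 0:
Shortest path: 0 -> 5 -> 2 -> 4
Total weight: 2 + 2 + 8 = 12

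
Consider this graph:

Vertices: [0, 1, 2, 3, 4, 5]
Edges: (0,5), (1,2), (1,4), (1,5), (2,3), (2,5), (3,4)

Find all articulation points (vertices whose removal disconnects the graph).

An articulation point is a vertex whose removal disconnects the graph.
Articulation points: [5]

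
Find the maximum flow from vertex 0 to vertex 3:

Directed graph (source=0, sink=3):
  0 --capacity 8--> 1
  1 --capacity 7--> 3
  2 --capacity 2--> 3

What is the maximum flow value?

Computing max flow:
  Flow on (0->1): 7/8
  Flow on (1->3): 7/7
Maximum flow = 7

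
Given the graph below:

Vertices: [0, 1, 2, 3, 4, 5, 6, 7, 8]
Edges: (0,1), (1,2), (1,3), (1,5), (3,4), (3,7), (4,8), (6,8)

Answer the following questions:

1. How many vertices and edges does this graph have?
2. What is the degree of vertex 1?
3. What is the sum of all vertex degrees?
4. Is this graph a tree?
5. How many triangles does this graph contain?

Count: 9 vertices, 8 edges.
Vertex 1 has neighbors [0, 2, 3, 5], degree = 4.
Handshaking lemma: 2 * 8 = 16.
A graph is a tree iff it is connected and has exactly n-1 edges. This graph is connected (all 9 vertices in one component) and has 9-1 = 8 edges. It is a tree.
Number of triangles = 0.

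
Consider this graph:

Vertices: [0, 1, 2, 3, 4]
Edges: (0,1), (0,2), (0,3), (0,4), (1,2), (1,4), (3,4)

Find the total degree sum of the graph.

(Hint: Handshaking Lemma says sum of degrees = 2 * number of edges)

Count edges: 7 edges.
By Handshaking Lemma: sum of degrees = 2 * 7 = 14.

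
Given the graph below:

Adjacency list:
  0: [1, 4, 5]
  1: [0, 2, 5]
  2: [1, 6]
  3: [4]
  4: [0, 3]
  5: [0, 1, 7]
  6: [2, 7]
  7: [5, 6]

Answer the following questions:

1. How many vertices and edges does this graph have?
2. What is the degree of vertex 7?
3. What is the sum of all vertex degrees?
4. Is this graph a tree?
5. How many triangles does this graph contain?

Count: 8 vertices, 9 edges.
Vertex 7 has neighbors [5, 6], degree = 2.
Handshaking lemma: 2 * 9 = 18.
A tree on 8 vertices has 7 edges. This graph has 9 edges (2 extra). Not a tree.
Number of triangles = 1.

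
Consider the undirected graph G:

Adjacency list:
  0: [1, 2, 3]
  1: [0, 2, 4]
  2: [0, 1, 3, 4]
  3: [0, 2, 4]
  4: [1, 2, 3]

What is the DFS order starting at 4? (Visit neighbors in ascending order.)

DFS from vertex 4 (neighbors processed in ascending order):
Visit order: 4, 1, 0, 2, 3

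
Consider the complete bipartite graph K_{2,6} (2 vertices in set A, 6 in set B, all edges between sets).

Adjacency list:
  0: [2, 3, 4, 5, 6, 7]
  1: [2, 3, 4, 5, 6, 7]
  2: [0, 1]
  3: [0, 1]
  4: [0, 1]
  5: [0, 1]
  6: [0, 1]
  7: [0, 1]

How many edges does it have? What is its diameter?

K_{2,6} has 2 * 6 = 12 edges.
Any vertex reaches any opposite-side vertex in 1 step; same-side vertices reach in 2 steps via any opposite-side vertex.
Diameter = 2.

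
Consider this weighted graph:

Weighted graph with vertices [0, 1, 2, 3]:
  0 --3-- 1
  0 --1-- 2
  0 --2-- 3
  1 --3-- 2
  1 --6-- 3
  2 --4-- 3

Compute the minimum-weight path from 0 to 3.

Using Dijkstra's algorithm from vertex 0:
Shortest path: 0 -> 3
Total weight: 2 = 2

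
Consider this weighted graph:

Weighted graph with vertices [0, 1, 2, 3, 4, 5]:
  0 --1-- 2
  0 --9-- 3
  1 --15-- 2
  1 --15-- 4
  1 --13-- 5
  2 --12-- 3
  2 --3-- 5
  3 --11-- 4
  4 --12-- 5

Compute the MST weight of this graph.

Applying Kruskal's algorithm (sort edges by weight, add if no cycle):
  Add (0,2) w=1
  Add (2,5) w=3
  Add (0,3) w=9
  Add (3,4) w=11
  Skip (2,3) w=12 (creates cycle)
  Skip (4,5) w=12 (creates cycle)
  Add (1,5) w=13
  Skip (1,2) w=15 (creates cycle)
  Skip (1,4) w=15 (creates cycle)
MST weight = 37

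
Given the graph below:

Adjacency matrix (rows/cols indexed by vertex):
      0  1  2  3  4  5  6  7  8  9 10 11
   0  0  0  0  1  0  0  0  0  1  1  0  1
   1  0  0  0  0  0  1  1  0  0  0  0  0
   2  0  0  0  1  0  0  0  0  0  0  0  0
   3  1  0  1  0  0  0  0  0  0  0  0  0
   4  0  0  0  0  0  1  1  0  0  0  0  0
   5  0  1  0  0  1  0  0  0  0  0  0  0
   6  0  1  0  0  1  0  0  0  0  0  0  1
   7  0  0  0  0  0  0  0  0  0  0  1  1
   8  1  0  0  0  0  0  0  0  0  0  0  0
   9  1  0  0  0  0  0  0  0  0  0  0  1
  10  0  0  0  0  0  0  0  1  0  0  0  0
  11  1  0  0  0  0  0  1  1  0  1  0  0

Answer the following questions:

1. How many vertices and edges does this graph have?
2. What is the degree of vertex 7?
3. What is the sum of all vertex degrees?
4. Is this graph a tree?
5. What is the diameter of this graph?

Count: 12 vertices, 13 edges.
Vertex 7 has neighbors [10, 11], degree = 2.
Handshaking lemma: 2 * 13 = 26.
A tree on 12 vertices has 11 edges. This graph has 13 edges (2 extra). Not a tree.
Diameter (longest shortest path) = 6.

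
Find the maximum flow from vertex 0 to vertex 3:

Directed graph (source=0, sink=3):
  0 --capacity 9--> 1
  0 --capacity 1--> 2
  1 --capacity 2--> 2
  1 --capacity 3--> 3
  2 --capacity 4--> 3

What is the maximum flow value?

Computing max flow:
  Flow on (0->1): 5/9
  Flow on (0->2): 1/1
  Flow on (1->2): 2/2
  Flow on (1->3): 3/3
  Flow on (2->3): 3/4
Maximum flow = 6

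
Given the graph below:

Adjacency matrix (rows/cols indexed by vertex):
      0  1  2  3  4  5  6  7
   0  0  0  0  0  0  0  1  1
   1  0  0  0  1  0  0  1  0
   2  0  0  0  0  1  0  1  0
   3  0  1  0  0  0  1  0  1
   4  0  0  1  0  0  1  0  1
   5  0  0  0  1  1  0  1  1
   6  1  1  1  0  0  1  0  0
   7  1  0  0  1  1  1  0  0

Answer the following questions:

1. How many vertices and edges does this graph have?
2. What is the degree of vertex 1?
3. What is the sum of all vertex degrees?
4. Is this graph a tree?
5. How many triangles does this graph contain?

Count: 8 vertices, 12 edges.
Vertex 1 has neighbors [3, 6], degree = 2.
Handshaking lemma: 2 * 12 = 24.
A tree on 8 vertices has 7 edges. This graph has 12 edges (5 extra). Not a tree.
Number of triangles = 2.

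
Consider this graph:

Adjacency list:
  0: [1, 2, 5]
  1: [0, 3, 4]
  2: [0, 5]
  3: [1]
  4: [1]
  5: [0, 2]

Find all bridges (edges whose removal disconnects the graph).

A bridge is an edge whose removal increases the number of connected components.
Bridges found: (0,1), (1,3), (1,4)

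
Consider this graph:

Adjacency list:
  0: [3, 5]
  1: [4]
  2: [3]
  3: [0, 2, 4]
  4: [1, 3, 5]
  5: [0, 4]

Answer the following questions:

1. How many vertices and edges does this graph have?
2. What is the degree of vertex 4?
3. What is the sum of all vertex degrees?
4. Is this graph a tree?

Count: 6 vertices, 6 edges.
Vertex 4 has neighbors [1, 3, 5], degree = 3.
Handshaking lemma: 2 * 6 = 12.
A tree on 6 vertices has 5 edges. This graph has 6 edges (1 extra). Not a tree.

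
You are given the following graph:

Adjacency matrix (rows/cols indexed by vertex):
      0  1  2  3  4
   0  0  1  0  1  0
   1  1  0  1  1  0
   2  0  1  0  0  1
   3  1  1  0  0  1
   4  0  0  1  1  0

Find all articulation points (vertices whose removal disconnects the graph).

No articulation points. The graph is biconnected.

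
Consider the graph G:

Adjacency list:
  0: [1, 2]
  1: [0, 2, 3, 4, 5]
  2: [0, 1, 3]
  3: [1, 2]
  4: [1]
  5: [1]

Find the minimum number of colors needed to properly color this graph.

The graph has a maximum clique of size 3 (lower bound on chromatic number).
A valid 3-coloring: {0: 2, 1: 0, 2: 1, 3: 2, 4: 1, 5: 1}.
Chromatic number = 3.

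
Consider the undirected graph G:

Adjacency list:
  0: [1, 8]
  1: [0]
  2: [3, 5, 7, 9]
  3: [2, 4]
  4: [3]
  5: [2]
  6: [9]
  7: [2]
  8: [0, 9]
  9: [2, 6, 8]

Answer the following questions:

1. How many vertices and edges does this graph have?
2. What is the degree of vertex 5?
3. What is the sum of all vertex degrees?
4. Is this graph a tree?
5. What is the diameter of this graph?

Count: 10 vertices, 9 edges.
Vertex 5 has neighbors [2], degree = 1.
Handshaking lemma: 2 * 9 = 18.
A graph is a tree iff it is connected and has exactly n-1 edges. This graph is connected (all 10 vertices in one component) and has 10-1 = 9 edges. It is a tree.
Diameter (longest shortest path) = 6.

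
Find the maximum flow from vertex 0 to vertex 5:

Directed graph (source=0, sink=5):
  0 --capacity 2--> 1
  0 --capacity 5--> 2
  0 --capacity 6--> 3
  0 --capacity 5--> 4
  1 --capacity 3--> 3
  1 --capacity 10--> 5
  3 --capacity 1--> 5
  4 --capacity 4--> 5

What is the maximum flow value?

Computing max flow:
  Flow on (0->1): 2/2
  Flow on (0->3): 1/6
  Flow on (0->4): 4/5
  Flow on (1->5): 2/10
  Flow on (3->5): 1/1
  Flow on (4->5): 4/4
Maximum flow = 7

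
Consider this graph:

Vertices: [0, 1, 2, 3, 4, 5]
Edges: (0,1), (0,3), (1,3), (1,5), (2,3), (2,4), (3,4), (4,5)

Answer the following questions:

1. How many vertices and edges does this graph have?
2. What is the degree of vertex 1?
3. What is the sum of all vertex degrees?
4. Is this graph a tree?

Count: 6 vertices, 8 edges.
Vertex 1 has neighbors [0, 3, 5], degree = 3.
Handshaking lemma: 2 * 8 = 16.
A tree on 6 vertices has 5 edges. This graph has 8 edges (3 extra). Not a tree.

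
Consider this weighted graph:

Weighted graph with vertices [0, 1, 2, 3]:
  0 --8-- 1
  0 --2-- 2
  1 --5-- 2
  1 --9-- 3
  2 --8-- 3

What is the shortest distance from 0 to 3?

Using Dijkstra's algorithm from vertex 0:
Shortest path: 0 -> 2 -> 3
Total weight: 2 + 8 = 10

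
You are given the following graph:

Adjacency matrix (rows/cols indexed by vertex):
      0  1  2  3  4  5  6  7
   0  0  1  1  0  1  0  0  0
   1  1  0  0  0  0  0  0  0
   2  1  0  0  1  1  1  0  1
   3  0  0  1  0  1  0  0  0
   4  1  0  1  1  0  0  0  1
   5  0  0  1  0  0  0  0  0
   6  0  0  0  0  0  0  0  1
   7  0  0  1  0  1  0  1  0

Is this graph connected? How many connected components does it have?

Checking connectivity: the graph has 1 connected component(s).
All vertices are reachable from each other. The graph IS connected.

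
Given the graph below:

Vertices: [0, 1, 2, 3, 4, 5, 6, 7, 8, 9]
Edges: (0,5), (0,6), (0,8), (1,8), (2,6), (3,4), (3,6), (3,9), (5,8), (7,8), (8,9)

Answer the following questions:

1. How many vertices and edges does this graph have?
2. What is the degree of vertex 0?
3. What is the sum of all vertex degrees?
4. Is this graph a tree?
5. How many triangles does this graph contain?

Count: 10 vertices, 11 edges.
Vertex 0 has neighbors [5, 6, 8], degree = 3.
Handshaking lemma: 2 * 11 = 22.
A tree on 10 vertices has 9 edges. This graph has 11 edges (2 extra). Not a tree.
Number of triangles = 1.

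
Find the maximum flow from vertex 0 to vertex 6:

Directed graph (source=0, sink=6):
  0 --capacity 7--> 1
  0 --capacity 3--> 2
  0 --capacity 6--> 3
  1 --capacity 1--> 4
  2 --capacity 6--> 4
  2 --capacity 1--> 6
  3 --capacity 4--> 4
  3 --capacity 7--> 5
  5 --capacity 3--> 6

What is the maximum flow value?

Computing max flow:
  Flow on (0->2): 1/3
  Flow on (0->3): 3/6
  Flow on (2->6): 1/1
  Flow on (3->5): 3/7
  Flow on (5->6): 3/3
Maximum flow = 4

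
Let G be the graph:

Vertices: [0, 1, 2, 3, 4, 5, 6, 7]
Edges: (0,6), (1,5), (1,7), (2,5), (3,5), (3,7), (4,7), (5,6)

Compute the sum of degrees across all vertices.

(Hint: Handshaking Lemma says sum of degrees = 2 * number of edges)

Count edges: 8 edges.
By Handshaking Lemma: sum of degrees = 2 * 8 = 16.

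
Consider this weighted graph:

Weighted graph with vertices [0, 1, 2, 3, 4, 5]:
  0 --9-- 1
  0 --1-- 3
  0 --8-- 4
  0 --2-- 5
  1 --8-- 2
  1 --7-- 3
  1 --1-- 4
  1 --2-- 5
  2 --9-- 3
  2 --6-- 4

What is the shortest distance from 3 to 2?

Using Dijkstra's algorithm from vertex 3:
Shortest path: 3 -> 2
Total weight: 9 = 9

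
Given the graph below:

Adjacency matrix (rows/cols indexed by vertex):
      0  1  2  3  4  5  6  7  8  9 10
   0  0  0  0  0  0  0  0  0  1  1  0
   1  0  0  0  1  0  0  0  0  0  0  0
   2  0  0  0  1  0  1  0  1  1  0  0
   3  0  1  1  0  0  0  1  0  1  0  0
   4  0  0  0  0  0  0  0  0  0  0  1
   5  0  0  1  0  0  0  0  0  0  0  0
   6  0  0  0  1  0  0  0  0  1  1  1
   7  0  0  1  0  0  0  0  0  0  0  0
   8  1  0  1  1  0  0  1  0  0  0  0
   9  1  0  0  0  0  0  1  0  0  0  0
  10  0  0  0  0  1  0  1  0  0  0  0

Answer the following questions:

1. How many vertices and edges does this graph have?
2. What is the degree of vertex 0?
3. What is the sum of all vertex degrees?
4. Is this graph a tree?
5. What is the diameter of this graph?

Count: 11 vertices, 13 edges.
Vertex 0 has neighbors [8, 9], degree = 2.
Handshaking lemma: 2 * 13 = 26.
A tree on 11 vertices has 10 edges. This graph has 13 edges (3 extra). Not a tree.
Diameter (longest shortest path) = 5.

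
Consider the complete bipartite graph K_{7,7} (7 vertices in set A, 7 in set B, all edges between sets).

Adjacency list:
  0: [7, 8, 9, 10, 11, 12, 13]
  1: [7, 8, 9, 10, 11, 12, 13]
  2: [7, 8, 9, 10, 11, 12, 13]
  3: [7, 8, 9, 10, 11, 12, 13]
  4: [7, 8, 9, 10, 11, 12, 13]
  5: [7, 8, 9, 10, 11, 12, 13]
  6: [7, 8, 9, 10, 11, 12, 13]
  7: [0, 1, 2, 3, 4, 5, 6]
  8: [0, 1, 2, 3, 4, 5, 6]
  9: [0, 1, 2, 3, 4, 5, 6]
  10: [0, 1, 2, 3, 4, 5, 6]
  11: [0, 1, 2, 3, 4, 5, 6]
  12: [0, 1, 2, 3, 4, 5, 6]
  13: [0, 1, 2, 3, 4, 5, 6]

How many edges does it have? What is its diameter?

K_{7,7} has 7 * 7 = 49 edges.
Any vertex reaches any opposite-side vertex in 1 step; same-side vertices reach in 2 steps via any opposite-side vertex.
Diameter = 2.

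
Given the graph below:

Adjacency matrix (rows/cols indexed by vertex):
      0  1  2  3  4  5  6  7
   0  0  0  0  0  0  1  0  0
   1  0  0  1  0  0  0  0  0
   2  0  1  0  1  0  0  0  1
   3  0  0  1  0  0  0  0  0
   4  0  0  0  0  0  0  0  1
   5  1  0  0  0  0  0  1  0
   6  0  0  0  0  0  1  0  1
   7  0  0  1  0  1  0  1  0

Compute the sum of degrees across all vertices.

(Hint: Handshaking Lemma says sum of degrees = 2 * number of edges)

Count edges: 7 edges.
By Handshaking Lemma: sum of degrees = 2 * 7 = 14.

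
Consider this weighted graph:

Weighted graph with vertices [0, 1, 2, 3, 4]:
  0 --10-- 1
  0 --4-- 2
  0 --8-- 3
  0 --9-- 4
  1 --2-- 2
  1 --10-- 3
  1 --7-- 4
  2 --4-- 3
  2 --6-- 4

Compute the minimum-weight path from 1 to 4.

Using Dijkstra's algorithm from vertex 1:
Shortest path: 1 -> 4
Total weight: 7 = 7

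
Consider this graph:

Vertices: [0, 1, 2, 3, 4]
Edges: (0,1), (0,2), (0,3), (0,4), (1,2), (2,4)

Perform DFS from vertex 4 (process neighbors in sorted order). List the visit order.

DFS from vertex 4 (neighbors processed in ascending order):
Visit order: 4, 0, 1, 2, 3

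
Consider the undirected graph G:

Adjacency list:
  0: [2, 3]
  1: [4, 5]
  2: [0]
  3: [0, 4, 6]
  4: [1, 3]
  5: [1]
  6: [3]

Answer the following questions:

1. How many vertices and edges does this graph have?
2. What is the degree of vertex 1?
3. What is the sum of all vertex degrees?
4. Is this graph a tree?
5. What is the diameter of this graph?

Count: 7 vertices, 6 edges.
Vertex 1 has neighbors [4, 5], degree = 2.
Handshaking lemma: 2 * 6 = 12.
A graph is a tree iff it is connected and has exactly n-1 edges. This graph is connected (all 7 vertices in one component) and has 7-1 = 6 edges. It is a tree.
Diameter (longest shortest path) = 5.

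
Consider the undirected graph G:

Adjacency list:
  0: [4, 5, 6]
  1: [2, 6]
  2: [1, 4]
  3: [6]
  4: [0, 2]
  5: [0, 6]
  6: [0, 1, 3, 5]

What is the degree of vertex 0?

Vertex 0 has neighbors [4, 5, 6], so deg(0) = 3.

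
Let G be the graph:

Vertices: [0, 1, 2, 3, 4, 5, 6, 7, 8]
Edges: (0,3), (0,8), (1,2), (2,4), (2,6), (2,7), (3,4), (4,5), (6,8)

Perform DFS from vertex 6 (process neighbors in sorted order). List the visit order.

DFS from vertex 6 (neighbors processed in ascending order):
Visit order: 6, 2, 1, 4, 3, 0, 8, 5, 7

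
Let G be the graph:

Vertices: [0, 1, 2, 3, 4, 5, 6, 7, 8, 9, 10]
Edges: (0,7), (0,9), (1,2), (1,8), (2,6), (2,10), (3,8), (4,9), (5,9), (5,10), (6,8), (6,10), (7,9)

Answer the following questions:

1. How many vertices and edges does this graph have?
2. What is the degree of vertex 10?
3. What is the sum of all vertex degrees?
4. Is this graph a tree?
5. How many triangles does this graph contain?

Count: 11 vertices, 13 edges.
Vertex 10 has neighbors [2, 5, 6], degree = 3.
Handshaking lemma: 2 * 13 = 26.
A tree on 11 vertices has 10 edges. This graph has 13 edges (3 extra). Not a tree.
Number of triangles = 2.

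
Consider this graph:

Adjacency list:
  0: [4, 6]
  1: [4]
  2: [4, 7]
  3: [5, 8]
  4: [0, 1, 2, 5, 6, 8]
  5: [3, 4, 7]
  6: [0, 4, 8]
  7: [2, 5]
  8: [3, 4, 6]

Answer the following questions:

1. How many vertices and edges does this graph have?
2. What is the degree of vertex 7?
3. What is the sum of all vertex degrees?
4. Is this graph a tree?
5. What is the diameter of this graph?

Count: 9 vertices, 12 edges.
Vertex 7 has neighbors [2, 5], degree = 2.
Handshaking lemma: 2 * 12 = 24.
A tree on 9 vertices has 8 edges. This graph has 12 edges (4 extra). Not a tree.
Diameter (longest shortest path) = 3.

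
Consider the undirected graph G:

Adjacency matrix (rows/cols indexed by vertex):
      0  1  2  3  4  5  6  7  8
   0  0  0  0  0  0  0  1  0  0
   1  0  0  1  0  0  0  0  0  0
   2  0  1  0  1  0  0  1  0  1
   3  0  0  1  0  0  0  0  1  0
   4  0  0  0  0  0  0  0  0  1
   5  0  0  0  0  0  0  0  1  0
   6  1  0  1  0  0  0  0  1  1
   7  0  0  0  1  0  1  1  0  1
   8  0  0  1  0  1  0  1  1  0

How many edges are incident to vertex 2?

Vertex 2 has neighbors [1, 3, 6, 8], so deg(2) = 4.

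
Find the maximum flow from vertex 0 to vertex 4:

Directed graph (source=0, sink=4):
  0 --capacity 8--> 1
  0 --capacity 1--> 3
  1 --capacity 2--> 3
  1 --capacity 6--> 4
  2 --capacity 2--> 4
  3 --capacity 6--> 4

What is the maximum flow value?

Computing max flow:
  Flow on (0->1): 8/8
  Flow on (0->3): 1/1
  Flow on (1->3): 2/2
  Flow on (1->4): 6/6
  Flow on (3->4): 3/6
Maximum flow = 9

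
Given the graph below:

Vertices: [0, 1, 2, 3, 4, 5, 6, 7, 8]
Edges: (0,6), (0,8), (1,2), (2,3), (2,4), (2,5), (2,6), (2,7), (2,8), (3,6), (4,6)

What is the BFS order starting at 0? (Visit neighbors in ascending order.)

BFS from vertex 0 (neighbors processed in ascending order):
Visit order: 0, 6, 8, 2, 3, 4, 1, 5, 7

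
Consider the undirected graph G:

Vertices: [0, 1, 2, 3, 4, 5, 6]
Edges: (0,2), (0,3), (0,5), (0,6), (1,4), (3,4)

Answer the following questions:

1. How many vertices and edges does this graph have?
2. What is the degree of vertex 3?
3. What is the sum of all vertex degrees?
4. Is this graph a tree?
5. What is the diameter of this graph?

Count: 7 vertices, 6 edges.
Vertex 3 has neighbors [0, 4], degree = 2.
Handshaking lemma: 2 * 6 = 12.
A graph is a tree iff it is connected and has exactly n-1 edges. This graph is connected (all 7 vertices in one component) and has 7-1 = 6 edges. It is a tree.
Diameter (longest shortest path) = 4.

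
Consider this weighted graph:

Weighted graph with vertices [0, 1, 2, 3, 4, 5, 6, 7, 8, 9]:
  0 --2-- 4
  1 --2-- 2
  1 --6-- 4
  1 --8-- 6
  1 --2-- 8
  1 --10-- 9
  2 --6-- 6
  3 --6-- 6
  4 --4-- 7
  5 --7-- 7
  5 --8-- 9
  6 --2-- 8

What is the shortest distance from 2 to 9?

Using Dijkstra's algorithm from vertex 2:
Shortest path: 2 -> 1 -> 9
Total weight: 2 + 10 = 12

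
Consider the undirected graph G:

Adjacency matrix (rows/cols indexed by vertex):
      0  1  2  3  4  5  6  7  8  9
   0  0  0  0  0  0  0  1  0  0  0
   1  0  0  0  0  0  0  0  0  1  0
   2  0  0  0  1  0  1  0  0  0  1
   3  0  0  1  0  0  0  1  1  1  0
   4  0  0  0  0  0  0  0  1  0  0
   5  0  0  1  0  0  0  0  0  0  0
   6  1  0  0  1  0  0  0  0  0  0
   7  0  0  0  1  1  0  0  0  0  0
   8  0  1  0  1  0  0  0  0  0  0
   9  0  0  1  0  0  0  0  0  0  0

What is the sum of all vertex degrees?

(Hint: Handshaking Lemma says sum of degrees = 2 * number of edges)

Count edges: 9 edges.
By Handshaking Lemma: sum of degrees = 2 * 9 = 18.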